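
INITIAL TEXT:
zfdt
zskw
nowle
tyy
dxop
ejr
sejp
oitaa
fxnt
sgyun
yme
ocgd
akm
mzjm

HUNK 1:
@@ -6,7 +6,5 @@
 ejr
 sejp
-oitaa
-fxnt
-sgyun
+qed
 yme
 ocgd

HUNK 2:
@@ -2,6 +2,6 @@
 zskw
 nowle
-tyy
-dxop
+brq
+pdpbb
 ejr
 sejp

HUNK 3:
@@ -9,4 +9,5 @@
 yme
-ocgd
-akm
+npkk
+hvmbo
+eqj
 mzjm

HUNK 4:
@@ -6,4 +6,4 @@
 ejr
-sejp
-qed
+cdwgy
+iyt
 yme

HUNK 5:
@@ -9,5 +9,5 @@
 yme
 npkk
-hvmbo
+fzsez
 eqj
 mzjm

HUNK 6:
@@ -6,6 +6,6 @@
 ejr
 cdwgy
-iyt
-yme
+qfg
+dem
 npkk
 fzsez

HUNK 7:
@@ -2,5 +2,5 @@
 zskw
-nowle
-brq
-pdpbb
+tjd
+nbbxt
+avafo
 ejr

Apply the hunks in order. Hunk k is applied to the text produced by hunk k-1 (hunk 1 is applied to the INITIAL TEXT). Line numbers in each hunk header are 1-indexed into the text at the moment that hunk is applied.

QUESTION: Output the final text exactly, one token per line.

Answer: zfdt
zskw
tjd
nbbxt
avafo
ejr
cdwgy
qfg
dem
npkk
fzsez
eqj
mzjm

Derivation:
Hunk 1: at line 6 remove [oitaa,fxnt,sgyun] add [qed] -> 12 lines: zfdt zskw nowle tyy dxop ejr sejp qed yme ocgd akm mzjm
Hunk 2: at line 2 remove [tyy,dxop] add [brq,pdpbb] -> 12 lines: zfdt zskw nowle brq pdpbb ejr sejp qed yme ocgd akm mzjm
Hunk 3: at line 9 remove [ocgd,akm] add [npkk,hvmbo,eqj] -> 13 lines: zfdt zskw nowle brq pdpbb ejr sejp qed yme npkk hvmbo eqj mzjm
Hunk 4: at line 6 remove [sejp,qed] add [cdwgy,iyt] -> 13 lines: zfdt zskw nowle brq pdpbb ejr cdwgy iyt yme npkk hvmbo eqj mzjm
Hunk 5: at line 9 remove [hvmbo] add [fzsez] -> 13 lines: zfdt zskw nowle brq pdpbb ejr cdwgy iyt yme npkk fzsez eqj mzjm
Hunk 6: at line 6 remove [iyt,yme] add [qfg,dem] -> 13 lines: zfdt zskw nowle brq pdpbb ejr cdwgy qfg dem npkk fzsez eqj mzjm
Hunk 7: at line 2 remove [nowle,brq,pdpbb] add [tjd,nbbxt,avafo] -> 13 lines: zfdt zskw tjd nbbxt avafo ejr cdwgy qfg dem npkk fzsez eqj mzjm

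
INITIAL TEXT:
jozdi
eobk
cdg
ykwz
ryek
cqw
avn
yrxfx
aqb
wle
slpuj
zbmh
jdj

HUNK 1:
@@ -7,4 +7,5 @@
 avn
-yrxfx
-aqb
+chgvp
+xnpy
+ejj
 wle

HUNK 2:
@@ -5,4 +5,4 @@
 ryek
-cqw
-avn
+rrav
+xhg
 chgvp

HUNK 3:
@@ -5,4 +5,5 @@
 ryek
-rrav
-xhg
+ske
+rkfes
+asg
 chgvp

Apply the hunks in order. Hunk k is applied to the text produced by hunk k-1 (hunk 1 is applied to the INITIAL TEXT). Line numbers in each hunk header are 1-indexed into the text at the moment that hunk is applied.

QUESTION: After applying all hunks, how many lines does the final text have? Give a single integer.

Answer: 15

Derivation:
Hunk 1: at line 7 remove [yrxfx,aqb] add [chgvp,xnpy,ejj] -> 14 lines: jozdi eobk cdg ykwz ryek cqw avn chgvp xnpy ejj wle slpuj zbmh jdj
Hunk 2: at line 5 remove [cqw,avn] add [rrav,xhg] -> 14 lines: jozdi eobk cdg ykwz ryek rrav xhg chgvp xnpy ejj wle slpuj zbmh jdj
Hunk 3: at line 5 remove [rrav,xhg] add [ske,rkfes,asg] -> 15 lines: jozdi eobk cdg ykwz ryek ske rkfes asg chgvp xnpy ejj wle slpuj zbmh jdj
Final line count: 15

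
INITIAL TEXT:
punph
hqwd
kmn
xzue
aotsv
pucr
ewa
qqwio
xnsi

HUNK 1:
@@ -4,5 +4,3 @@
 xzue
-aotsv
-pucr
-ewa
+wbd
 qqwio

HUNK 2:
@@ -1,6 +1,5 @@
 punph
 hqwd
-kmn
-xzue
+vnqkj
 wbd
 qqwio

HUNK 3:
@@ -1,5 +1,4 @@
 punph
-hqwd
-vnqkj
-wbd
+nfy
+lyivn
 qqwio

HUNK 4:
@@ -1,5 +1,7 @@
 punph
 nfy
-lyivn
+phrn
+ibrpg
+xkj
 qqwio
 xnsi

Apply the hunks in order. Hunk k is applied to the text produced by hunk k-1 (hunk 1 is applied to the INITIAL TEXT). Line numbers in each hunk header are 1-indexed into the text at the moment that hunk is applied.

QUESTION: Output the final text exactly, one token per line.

Answer: punph
nfy
phrn
ibrpg
xkj
qqwio
xnsi

Derivation:
Hunk 1: at line 4 remove [aotsv,pucr,ewa] add [wbd] -> 7 lines: punph hqwd kmn xzue wbd qqwio xnsi
Hunk 2: at line 1 remove [kmn,xzue] add [vnqkj] -> 6 lines: punph hqwd vnqkj wbd qqwio xnsi
Hunk 3: at line 1 remove [hqwd,vnqkj,wbd] add [nfy,lyivn] -> 5 lines: punph nfy lyivn qqwio xnsi
Hunk 4: at line 1 remove [lyivn] add [phrn,ibrpg,xkj] -> 7 lines: punph nfy phrn ibrpg xkj qqwio xnsi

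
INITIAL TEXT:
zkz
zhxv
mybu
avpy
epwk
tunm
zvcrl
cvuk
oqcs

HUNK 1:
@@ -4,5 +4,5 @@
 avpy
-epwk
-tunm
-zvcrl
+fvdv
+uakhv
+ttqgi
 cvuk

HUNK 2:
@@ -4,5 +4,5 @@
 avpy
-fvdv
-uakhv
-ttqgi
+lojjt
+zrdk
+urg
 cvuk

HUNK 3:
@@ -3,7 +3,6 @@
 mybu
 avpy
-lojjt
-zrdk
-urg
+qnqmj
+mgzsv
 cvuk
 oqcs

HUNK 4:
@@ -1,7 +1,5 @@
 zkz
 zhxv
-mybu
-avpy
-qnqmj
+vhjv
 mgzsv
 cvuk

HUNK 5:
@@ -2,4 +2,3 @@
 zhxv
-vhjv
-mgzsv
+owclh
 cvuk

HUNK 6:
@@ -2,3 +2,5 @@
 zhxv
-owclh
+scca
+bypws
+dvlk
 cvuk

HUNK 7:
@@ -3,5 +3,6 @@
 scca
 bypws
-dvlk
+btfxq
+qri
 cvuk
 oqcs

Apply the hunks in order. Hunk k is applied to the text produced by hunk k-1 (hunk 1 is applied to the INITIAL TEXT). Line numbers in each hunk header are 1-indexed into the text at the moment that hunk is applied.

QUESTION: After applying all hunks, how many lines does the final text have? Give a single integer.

Answer: 8

Derivation:
Hunk 1: at line 4 remove [epwk,tunm,zvcrl] add [fvdv,uakhv,ttqgi] -> 9 lines: zkz zhxv mybu avpy fvdv uakhv ttqgi cvuk oqcs
Hunk 2: at line 4 remove [fvdv,uakhv,ttqgi] add [lojjt,zrdk,urg] -> 9 lines: zkz zhxv mybu avpy lojjt zrdk urg cvuk oqcs
Hunk 3: at line 3 remove [lojjt,zrdk,urg] add [qnqmj,mgzsv] -> 8 lines: zkz zhxv mybu avpy qnqmj mgzsv cvuk oqcs
Hunk 4: at line 1 remove [mybu,avpy,qnqmj] add [vhjv] -> 6 lines: zkz zhxv vhjv mgzsv cvuk oqcs
Hunk 5: at line 2 remove [vhjv,mgzsv] add [owclh] -> 5 lines: zkz zhxv owclh cvuk oqcs
Hunk 6: at line 2 remove [owclh] add [scca,bypws,dvlk] -> 7 lines: zkz zhxv scca bypws dvlk cvuk oqcs
Hunk 7: at line 3 remove [dvlk] add [btfxq,qri] -> 8 lines: zkz zhxv scca bypws btfxq qri cvuk oqcs
Final line count: 8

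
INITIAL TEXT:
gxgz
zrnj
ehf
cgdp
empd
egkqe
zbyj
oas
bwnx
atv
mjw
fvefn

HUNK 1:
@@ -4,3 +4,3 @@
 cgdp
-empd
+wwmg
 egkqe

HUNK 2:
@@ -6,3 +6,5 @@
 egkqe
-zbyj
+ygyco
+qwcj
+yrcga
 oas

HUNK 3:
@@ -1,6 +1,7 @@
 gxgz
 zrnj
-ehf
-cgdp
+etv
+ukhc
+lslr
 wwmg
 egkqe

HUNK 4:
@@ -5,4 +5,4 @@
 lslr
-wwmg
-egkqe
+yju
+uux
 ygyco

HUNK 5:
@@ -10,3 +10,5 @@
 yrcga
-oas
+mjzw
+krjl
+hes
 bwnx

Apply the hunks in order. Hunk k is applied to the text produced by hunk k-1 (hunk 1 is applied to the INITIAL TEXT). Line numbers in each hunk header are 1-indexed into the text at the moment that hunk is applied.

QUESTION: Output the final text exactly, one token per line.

Hunk 1: at line 4 remove [empd] add [wwmg] -> 12 lines: gxgz zrnj ehf cgdp wwmg egkqe zbyj oas bwnx atv mjw fvefn
Hunk 2: at line 6 remove [zbyj] add [ygyco,qwcj,yrcga] -> 14 lines: gxgz zrnj ehf cgdp wwmg egkqe ygyco qwcj yrcga oas bwnx atv mjw fvefn
Hunk 3: at line 1 remove [ehf,cgdp] add [etv,ukhc,lslr] -> 15 lines: gxgz zrnj etv ukhc lslr wwmg egkqe ygyco qwcj yrcga oas bwnx atv mjw fvefn
Hunk 4: at line 5 remove [wwmg,egkqe] add [yju,uux] -> 15 lines: gxgz zrnj etv ukhc lslr yju uux ygyco qwcj yrcga oas bwnx atv mjw fvefn
Hunk 5: at line 10 remove [oas] add [mjzw,krjl,hes] -> 17 lines: gxgz zrnj etv ukhc lslr yju uux ygyco qwcj yrcga mjzw krjl hes bwnx atv mjw fvefn

Answer: gxgz
zrnj
etv
ukhc
lslr
yju
uux
ygyco
qwcj
yrcga
mjzw
krjl
hes
bwnx
atv
mjw
fvefn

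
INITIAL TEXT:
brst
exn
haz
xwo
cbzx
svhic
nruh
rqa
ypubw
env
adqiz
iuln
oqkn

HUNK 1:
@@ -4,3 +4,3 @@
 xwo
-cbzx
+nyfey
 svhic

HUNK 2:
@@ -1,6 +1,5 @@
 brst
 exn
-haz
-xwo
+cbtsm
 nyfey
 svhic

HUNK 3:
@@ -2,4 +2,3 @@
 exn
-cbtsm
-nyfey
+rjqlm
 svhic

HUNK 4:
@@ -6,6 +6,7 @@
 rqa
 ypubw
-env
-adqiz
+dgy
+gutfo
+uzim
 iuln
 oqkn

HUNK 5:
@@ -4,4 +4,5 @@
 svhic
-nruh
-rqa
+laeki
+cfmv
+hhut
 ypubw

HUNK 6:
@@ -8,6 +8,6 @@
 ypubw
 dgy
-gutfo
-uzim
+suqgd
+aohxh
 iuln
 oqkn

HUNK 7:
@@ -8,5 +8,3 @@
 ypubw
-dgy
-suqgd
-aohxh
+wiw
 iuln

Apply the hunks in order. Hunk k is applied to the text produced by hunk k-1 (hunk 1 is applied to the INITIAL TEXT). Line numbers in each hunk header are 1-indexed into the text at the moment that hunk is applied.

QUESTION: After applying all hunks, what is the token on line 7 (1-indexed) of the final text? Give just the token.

Answer: hhut

Derivation:
Hunk 1: at line 4 remove [cbzx] add [nyfey] -> 13 lines: brst exn haz xwo nyfey svhic nruh rqa ypubw env adqiz iuln oqkn
Hunk 2: at line 1 remove [haz,xwo] add [cbtsm] -> 12 lines: brst exn cbtsm nyfey svhic nruh rqa ypubw env adqiz iuln oqkn
Hunk 3: at line 2 remove [cbtsm,nyfey] add [rjqlm] -> 11 lines: brst exn rjqlm svhic nruh rqa ypubw env adqiz iuln oqkn
Hunk 4: at line 6 remove [env,adqiz] add [dgy,gutfo,uzim] -> 12 lines: brst exn rjqlm svhic nruh rqa ypubw dgy gutfo uzim iuln oqkn
Hunk 5: at line 4 remove [nruh,rqa] add [laeki,cfmv,hhut] -> 13 lines: brst exn rjqlm svhic laeki cfmv hhut ypubw dgy gutfo uzim iuln oqkn
Hunk 6: at line 8 remove [gutfo,uzim] add [suqgd,aohxh] -> 13 lines: brst exn rjqlm svhic laeki cfmv hhut ypubw dgy suqgd aohxh iuln oqkn
Hunk 7: at line 8 remove [dgy,suqgd,aohxh] add [wiw] -> 11 lines: brst exn rjqlm svhic laeki cfmv hhut ypubw wiw iuln oqkn
Final line 7: hhut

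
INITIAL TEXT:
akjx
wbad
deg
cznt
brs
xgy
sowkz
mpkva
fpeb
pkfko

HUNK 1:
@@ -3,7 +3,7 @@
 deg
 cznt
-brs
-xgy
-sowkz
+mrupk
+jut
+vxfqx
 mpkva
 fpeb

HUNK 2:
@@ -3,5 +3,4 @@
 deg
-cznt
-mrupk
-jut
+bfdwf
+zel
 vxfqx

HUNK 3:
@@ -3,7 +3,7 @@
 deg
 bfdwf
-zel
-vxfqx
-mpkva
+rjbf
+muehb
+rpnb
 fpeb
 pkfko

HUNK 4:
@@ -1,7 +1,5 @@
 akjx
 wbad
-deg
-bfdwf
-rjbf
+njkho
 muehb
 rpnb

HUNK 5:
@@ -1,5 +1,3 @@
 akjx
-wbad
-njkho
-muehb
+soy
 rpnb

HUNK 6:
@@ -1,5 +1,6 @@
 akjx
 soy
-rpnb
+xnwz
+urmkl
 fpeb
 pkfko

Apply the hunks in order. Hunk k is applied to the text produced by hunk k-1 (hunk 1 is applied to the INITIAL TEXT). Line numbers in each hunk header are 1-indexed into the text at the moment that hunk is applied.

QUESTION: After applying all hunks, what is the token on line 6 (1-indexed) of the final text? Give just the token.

Hunk 1: at line 3 remove [brs,xgy,sowkz] add [mrupk,jut,vxfqx] -> 10 lines: akjx wbad deg cznt mrupk jut vxfqx mpkva fpeb pkfko
Hunk 2: at line 3 remove [cznt,mrupk,jut] add [bfdwf,zel] -> 9 lines: akjx wbad deg bfdwf zel vxfqx mpkva fpeb pkfko
Hunk 3: at line 3 remove [zel,vxfqx,mpkva] add [rjbf,muehb,rpnb] -> 9 lines: akjx wbad deg bfdwf rjbf muehb rpnb fpeb pkfko
Hunk 4: at line 1 remove [deg,bfdwf,rjbf] add [njkho] -> 7 lines: akjx wbad njkho muehb rpnb fpeb pkfko
Hunk 5: at line 1 remove [wbad,njkho,muehb] add [soy] -> 5 lines: akjx soy rpnb fpeb pkfko
Hunk 6: at line 1 remove [rpnb] add [xnwz,urmkl] -> 6 lines: akjx soy xnwz urmkl fpeb pkfko
Final line 6: pkfko

Answer: pkfko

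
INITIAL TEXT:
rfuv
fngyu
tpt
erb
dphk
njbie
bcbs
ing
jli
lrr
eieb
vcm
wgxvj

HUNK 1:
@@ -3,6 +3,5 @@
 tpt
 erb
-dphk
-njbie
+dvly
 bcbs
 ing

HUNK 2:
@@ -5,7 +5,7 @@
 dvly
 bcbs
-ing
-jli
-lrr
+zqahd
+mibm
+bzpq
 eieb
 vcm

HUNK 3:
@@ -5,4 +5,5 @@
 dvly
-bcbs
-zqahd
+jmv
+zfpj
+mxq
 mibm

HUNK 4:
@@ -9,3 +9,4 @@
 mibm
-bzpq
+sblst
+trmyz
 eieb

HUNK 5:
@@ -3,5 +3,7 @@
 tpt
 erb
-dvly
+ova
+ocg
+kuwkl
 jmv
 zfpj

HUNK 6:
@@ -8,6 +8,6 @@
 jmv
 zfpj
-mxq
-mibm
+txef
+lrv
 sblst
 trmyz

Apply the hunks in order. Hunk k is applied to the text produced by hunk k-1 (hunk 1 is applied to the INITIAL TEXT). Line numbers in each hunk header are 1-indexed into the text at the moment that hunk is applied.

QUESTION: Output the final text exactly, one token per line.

Hunk 1: at line 3 remove [dphk,njbie] add [dvly] -> 12 lines: rfuv fngyu tpt erb dvly bcbs ing jli lrr eieb vcm wgxvj
Hunk 2: at line 5 remove [ing,jli,lrr] add [zqahd,mibm,bzpq] -> 12 lines: rfuv fngyu tpt erb dvly bcbs zqahd mibm bzpq eieb vcm wgxvj
Hunk 3: at line 5 remove [bcbs,zqahd] add [jmv,zfpj,mxq] -> 13 lines: rfuv fngyu tpt erb dvly jmv zfpj mxq mibm bzpq eieb vcm wgxvj
Hunk 4: at line 9 remove [bzpq] add [sblst,trmyz] -> 14 lines: rfuv fngyu tpt erb dvly jmv zfpj mxq mibm sblst trmyz eieb vcm wgxvj
Hunk 5: at line 3 remove [dvly] add [ova,ocg,kuwkl] -> 16 lines: rfuv fngyu tpt erb ova ocg kuwkl jmv zfpj mxq mibm sblst trmyz eieb vcm wgxvj
Hunk 6: at line 8 remove [mxq,mibm] add [txef,lrv] -> 16 lines: rfuv fngyu tpt erb ova ocg kuwkl jmv zfpj txef lrv sblst trmyz eieb vcm wgxvj

Answer: rfuv
fngyu
tpt
erb
ova
ocg
kuwkl
jmv
zfpj
txef
lrv
sblst
trmyz
eieb
vcm
wgxvj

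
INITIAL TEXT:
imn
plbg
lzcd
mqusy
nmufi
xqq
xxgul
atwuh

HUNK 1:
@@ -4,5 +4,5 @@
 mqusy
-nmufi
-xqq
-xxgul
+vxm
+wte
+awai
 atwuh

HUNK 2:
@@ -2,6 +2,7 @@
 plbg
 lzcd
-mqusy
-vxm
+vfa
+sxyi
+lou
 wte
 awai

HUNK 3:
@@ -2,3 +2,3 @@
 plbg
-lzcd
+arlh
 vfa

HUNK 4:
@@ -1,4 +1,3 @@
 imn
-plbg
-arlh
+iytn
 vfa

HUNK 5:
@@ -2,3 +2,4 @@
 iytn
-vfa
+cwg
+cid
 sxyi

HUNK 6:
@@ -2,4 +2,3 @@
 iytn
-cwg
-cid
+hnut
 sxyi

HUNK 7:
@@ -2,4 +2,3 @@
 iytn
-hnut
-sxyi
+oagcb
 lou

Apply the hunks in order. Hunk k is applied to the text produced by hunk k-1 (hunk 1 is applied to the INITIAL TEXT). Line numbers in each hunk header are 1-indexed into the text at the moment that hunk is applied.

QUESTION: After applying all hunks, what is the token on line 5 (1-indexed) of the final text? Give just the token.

Hunk 1: at line 4 remove [nmufi,xqq,xxgul] add [vxm,wte,awai] -> 8 lines: imn plbg lzcd mqusy vxm wte awai atwuh
Hunk 2: at line 2 remove [mqusy,vxm] add [vfa,sxyi,lou] -> 9 lines: imn plbg lzcd vfa sxyi lou wte awai atwuh
Hunk 3: at line 2 remove [lzcd] add [arlh] -> 9 lines: imn plbg arlh vfa sxyi lou wte awai atwuh
Hunk 4: at line 1 remove [plbg,arlh] add [iytn] -> 8 lines: imn iytn vfa sxyi lou wte awai atwuh
Hunk 5: at line 2 remove [vfa] add [cwg,cid] -> 9 lines: imn iytn cwg cid sxyi lou wte awai atwuh
Hunk 6: at line 2 remove [cwg,cid] add [hnut] -> 8 lines: imn iytn hnut sxyi lou wte awai atwuh
Hunk 7: at line 2 remove [hnut,sxyi] add [oagcb] -> 7 lines: imn iytn oagcb lou wte awai atwuh
Final line 5: wte

Answer: wte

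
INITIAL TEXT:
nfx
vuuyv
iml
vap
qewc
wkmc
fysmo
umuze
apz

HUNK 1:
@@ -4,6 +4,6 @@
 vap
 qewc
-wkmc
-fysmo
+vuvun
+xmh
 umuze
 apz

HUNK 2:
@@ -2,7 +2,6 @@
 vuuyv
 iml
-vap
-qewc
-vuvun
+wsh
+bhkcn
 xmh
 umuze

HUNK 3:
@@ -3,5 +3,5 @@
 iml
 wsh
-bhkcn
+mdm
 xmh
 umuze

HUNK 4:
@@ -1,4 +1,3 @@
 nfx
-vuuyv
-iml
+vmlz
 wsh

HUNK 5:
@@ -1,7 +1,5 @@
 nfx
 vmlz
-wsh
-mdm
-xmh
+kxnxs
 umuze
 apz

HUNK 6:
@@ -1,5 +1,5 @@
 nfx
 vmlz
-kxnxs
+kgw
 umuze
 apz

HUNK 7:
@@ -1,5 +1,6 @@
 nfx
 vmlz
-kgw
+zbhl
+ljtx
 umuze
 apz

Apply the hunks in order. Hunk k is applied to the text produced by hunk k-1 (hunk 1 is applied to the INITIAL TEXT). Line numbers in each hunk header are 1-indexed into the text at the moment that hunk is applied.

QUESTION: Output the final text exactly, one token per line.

Answer: nfx
vmlz
zbhl
ljtx
umuze
apz

Derivation:
Hunk 1: at line 4 remove [wkmc,fysmo] add [vuvun,xmh] -> 9 lines: nfx vuuyv iml vap qewc vuvun xmh umuze apz
Hunk 2: at line 2 remove [vap,qewc,vuvun] add [wsh,bhkcn] -> 8 lines: nfx vuuyv iml wsh bhkcn xmh umuze apz
Hunk 3: at line 3 remove [bhkcn] add [mdm] -> 8 lines: nfx vuuyv iml wsh mdm xmh umuze apz
Hunk 4: at line 1 remove [vuuyv,iml] add [vmlz] -> 7 lines: nfx vmlz wsh mdm xmh umuze apz
Hunk 5: at line 1 remove [wsh,mdm,xmh] add [kxnxs] -> 5 lines: nfx vmlz kxnxs umuze apz
Hunk 6: at line 1 remove [kxnxs] add [kgw] -> 5 lines: nfx vmlz kgw umuze apz
Hunk 7: at line 1 remove [kgw] add [zbhl,ljtx] -> 6 lines: nfx vmlz zbhl ljtx umuze apz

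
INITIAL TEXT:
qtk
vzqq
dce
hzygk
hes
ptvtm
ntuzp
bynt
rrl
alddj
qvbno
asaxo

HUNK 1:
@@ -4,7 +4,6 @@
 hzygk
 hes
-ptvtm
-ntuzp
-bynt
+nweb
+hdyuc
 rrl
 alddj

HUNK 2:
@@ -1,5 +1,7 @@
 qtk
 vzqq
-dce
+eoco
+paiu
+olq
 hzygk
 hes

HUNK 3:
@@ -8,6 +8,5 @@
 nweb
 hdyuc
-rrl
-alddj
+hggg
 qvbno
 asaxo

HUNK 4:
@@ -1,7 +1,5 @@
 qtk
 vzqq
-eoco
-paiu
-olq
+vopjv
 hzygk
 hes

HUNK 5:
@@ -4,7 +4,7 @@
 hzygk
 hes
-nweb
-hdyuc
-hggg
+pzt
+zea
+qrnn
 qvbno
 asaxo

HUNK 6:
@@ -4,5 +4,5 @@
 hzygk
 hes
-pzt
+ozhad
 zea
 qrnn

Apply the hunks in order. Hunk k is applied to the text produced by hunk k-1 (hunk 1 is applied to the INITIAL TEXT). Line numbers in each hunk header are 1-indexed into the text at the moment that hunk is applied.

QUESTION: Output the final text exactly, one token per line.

Answer: qtk
vzqq
vopjv
hzygk
hes
ozhad
zea
qrnn
qvbno
asaxo

Derivation:
Hunk 1: at line 4 remove [ptvtm,ntuzp,bynt] add [nweb,hdyuc] -> 11 lines: qtk vzqq dce hzygk hes nweb hdyuc rrl alddj qvbno asaxo
Hunk 2: at line 1 remove [dce] add [eoco,paiu,olq] -> 13 lines: qtk vzqq eoco paiu olq hzygk hes nweb hdyuc rrl alddj qvbno asaxo
Hunk 3: at line 8 remove [rrl,alddj] add [hggg] -> 12 lines: qtk vzqq eoco paiu olq hzygk hes nweb hdyuc hggg qvbno asaxo
Hunk 4: at line 1 remove [eoco,paiu,olq] add [vopjv] -> 10 lines: qtk vzqq vopjv hzygk hes nweb hdyuc hggg qvbno asaxo
Hunk 5: at line 4 remove [nweb,hdyuc,hggg] add [pzt,zea,qrnn] -> 10 lines: qtk vzqq vopjv hzygk hes pzt zea qrnn qvbno asaxo
Hunk 6: at line 4 remove [pzt] add [ozhad] -> 10 lines: qtk vzqq vopjv hzygk hes ozhad zea qrnn qvbno asaxo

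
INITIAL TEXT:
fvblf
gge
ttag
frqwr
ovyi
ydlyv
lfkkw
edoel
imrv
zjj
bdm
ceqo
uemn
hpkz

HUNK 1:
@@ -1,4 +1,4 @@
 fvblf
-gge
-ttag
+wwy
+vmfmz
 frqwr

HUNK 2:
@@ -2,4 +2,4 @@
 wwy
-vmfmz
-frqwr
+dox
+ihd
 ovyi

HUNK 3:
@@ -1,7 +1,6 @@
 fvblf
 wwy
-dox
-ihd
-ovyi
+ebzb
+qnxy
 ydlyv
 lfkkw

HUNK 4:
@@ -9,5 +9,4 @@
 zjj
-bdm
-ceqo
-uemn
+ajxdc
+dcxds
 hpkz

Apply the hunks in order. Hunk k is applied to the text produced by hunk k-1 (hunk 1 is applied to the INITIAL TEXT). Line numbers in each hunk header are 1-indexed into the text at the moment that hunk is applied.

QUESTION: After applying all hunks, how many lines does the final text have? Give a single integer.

Hunk 1: at line 1 remove [gge,ttag] add [wwy,vmfmz] -> 14 lines: fvblf wwy vmfmz frqwr ovyi ydlyv lfkkw edoel imrv zjj bdm ceqo uemn hpkz
Hunk 2: at line 2 remove [vmfmz,frqwr] add [dox,ihd] -> 14 lines: fvblf wwy dox ihd ovyi ydlyv lfkkw edoel imrv zjj bdm ceqo uemn hpkz
Hunk 3: at line 1 remove [dox,ihd,ovyi] add [ebzb,qnxy] -> 13 lines: fvblf wwy ebzb qnxy ydlyv lfkkw edoel imrv zjj bdm ceqo uemn hpkz
Hunk 4: at line 9 remove [bdm,ceqo,uemn] add [ajxdc,dcxds] -> 12 lines: fvblf wwy ebzb qnxy ydlyv lfkkw edoel imrv zjj ajxdc dcxds hpkz
Final line count: 12

Answer: 12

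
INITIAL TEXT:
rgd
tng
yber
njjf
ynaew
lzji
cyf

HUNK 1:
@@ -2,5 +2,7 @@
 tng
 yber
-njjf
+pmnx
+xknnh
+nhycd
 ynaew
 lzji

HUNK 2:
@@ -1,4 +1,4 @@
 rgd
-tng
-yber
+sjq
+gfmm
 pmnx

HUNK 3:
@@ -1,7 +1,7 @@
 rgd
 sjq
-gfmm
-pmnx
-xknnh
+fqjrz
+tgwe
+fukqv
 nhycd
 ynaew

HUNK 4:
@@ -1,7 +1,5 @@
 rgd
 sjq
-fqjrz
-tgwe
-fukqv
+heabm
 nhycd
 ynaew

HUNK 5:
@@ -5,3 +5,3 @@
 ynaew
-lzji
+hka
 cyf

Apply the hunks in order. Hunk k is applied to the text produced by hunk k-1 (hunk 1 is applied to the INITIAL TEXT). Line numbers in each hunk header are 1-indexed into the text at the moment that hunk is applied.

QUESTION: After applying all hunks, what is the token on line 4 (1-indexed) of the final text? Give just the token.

Hunk 1: at line 2 remove [njjf] add [pmnx,xknnh,nhycd] -> 9 lines: rgd tng yber pmnx xknnh nhycd ynaew lzji cyf
Hunk 2: at line 1 remove [tng,yber] add [sjq,gfmm] -> 9 lines: rgd sjq gfmm pmnx xknnh nhycd ynaew lzji cyf
Hunk 3: at line 1 remove [gfmm,pmnx,xknnh] add [fqjrz,tgwe,fukqv] -> 9 lines: rgd sjq fqjrz tgwe fukqv nhycd ynaew lzji cyf
Hunk 4: at line 1 remove [fqjrz,tgwe,fukqv] add [heabm] -> 7 lines: rgd sjq heabm nhycd ynaew lzji cyf
Hunk 5: at line 5 remove [lzji] add [hka] -> 7 lines: rgd sjq heabm nhycd ynaew hka cyf
Final line 4: nhycd

Answer: nhycd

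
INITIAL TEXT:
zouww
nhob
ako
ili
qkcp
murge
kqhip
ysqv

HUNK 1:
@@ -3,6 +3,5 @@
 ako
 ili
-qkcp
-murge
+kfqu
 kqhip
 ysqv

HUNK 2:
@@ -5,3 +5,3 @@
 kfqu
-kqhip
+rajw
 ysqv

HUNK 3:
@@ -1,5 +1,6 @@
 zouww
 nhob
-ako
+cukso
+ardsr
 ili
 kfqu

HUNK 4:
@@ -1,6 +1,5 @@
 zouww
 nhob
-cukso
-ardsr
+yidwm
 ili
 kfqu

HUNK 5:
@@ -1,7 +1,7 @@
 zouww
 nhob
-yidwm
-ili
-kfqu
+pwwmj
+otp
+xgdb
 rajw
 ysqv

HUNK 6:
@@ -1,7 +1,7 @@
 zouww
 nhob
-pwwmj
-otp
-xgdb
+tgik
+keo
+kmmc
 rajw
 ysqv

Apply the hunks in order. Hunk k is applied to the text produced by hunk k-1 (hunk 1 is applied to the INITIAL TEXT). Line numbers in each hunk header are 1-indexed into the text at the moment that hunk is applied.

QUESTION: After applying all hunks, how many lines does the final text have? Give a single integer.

Answer: 7

Derivation:
Hunk 1: at line 3 remove [qkcp,murge] add [kfqu] -> 7 lines: zouww nhob ako ili kfqu kqhip ysqv
Hunk 2: at line 5 remove [kqhip] add [rajw] -> 7 lines: zouww nhob ako ili kfqu rajw ysqv
Hunk 3: at line 1 remove [ako] add [cukso,ardsr] -> 8 lines: zouww nhob cukso ardsr ili kfqu rajw ysqv
Hunk 4: at line 1 remove [cukso,ardsr] add [yidwm] -> 7 lines: zouww nhob yidwm ili kfqu rajw ysqv
Hunk 5: at line 1 remove [yidwm,ili,kfqu] add [pwwmj,otp,xgdb] -> 7 lines: zouww nhob pwwmj otp xgdb rajw ysqv
Hunk 6: at line 1 remove [pwwmj,otp,xgdb] add [tgik,keo,kmmc] -> 7 lines: zouww nhob tgik keo kmmc rajw ysqv
Final line count: 7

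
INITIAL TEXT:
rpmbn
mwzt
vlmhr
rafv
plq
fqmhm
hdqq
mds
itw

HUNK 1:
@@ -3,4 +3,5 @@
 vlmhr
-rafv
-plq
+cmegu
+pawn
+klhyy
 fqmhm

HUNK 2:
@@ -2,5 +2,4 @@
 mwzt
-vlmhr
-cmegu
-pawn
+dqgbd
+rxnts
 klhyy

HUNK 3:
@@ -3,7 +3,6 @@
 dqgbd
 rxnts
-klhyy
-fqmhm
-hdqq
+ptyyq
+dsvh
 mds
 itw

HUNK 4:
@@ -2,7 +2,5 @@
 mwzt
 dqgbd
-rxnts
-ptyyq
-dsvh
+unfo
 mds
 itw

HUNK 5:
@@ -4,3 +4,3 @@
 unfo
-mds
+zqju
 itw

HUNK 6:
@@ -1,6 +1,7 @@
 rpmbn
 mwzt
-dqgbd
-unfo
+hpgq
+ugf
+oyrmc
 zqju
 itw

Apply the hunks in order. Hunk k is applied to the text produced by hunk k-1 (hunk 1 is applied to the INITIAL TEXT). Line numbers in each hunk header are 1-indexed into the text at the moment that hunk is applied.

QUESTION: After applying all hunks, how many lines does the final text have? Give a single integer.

Answer: 7

Derivation:
Hunk 1: at line 3 remove [rafv,plq] add [cmegu,pawn,klhyy] -> 10 lines: rpmbn mwzt vlmhr cmegu pawn klhyy fqmhm hdqq mds itw
Hunk 2: at line 2 remove [vlmhr,cmegu,pawn] add [dqgbd,rxnts] -> 9 lines: rpmbn mwzt dqgbd rxnts klhyy fqmhm hdqq mds itw
Hunk 3: at line 3 remove [klhyy,fqmhm,hdqq] add [ptyyq,dsvh] -> 8 lines: rpmbn mwzt dqgbd rxnts ptyyq dsvh mds itw
Hunk 4: at line 2 remove [rxnts,ptyyq,dsvh] add [unfo] -> 6 lines: rpmbn mwzt dqgbd unfo mds itw
Hunk 5: at line 4 remove [mds] add [zqju] -> 6 lines: rpmbn mwzt dqgbd unfo zqju itw
Hunk 6: at line 1 remove [dqgbd,unfo] add [hpgq,ugf,oyrmc] -> 7 lines: rpmbn mwzt hpgq ugf oyrmc zqju itw
Final line count: 7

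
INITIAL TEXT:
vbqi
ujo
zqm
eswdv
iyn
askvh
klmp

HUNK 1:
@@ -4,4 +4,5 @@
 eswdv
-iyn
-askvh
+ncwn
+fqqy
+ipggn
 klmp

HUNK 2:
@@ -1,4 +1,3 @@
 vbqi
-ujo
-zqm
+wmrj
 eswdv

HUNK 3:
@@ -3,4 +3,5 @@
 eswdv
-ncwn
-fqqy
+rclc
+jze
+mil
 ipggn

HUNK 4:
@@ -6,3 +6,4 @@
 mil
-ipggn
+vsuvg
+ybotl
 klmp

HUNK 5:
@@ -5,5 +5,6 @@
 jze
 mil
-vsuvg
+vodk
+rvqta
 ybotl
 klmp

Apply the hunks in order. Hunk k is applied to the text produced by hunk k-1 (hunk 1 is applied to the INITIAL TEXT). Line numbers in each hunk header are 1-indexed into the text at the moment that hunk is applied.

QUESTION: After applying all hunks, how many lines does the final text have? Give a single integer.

Hunk 1: at line 4 remove [iyn,askvh] add [ncwn,fqqy,ipggn] -> 8 lines: vbqi ujo zqm eswdv ncwn fqqy ipggn klmp
Hunk 2: at line 1 remove [ujo,zqm] add [wmrj] -> 7 lines: vbqi wmrj eswdv ncwn fqqy ipggn klmp
Hunk 3: at line 3 remove [ncwn,fqqy] add [rclc,jze,mil] -> 8 lines: vbqi wmrj eswdv rclc jze mil ipggn klmp
Hunk 4: at line 6 remove [ipggn] add [vsuvg,ybotl] -> 9 lines: vbqi wmrj eswdv rclc jze mil vsuvg ybotl klmp
Hunk 5: at line 5 remove [vsuvg] add [vodk,rvqta] -> 10 lines: vbqi wmrj eswdv rclc jze mil vodk rvqta ybotl klmp
Final line count: 10

Answer: 10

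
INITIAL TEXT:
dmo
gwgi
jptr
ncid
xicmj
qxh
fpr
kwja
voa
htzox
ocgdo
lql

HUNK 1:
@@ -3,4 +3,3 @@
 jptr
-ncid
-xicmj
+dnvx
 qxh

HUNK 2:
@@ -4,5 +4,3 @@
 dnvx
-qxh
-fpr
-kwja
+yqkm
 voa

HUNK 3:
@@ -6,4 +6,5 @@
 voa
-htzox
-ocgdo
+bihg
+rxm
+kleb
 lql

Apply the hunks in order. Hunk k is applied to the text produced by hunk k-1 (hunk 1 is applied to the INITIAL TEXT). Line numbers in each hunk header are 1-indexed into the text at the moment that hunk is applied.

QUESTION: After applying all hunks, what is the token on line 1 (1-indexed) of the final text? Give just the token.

Hunk 1: at line 3 remove [ncid,xicmj] add [dnvx] -> 11 lines: dmo gwgi jptr dnvx qxh fpr kwja voa htzox ocgdo lql
Hunk 2: at line 4 remove [qxh,fpr,kwja] add [yqkm] -> 9 lines: dmo gwgi jptr dnvx yqkm voa htzox ocgdo lql
Hunk 3: at line 6 remove [htzox,ocgdo] add [bihg,rxm,kleb] -> 10 lines: dmo gwgi jptr dnvx yqkm voa bihg rxm kleb lql
Final line 1: dmo

Answer: dmo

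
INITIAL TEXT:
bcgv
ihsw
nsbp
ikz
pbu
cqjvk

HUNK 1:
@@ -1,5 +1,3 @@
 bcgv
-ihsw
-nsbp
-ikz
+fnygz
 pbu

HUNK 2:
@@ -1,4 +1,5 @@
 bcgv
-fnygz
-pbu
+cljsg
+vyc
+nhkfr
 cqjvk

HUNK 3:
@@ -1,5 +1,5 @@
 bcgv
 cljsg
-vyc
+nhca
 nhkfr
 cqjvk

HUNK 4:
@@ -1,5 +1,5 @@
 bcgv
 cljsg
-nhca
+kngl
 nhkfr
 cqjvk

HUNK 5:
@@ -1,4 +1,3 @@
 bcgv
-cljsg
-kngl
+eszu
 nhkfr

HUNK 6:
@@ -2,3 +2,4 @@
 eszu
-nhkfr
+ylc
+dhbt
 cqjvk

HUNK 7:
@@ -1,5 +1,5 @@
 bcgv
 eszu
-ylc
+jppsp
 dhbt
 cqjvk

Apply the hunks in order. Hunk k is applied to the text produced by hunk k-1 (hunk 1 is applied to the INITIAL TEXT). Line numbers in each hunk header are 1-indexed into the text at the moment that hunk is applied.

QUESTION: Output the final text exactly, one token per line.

Hunk 1: at line 1 remove [ihsw,nsbp,ikz] add [fnygz] -> 4 lines: bcgv fnygz pbu cqjvk
Hunk 2: at line 1 remove [fnygz,pbu] add [cljsg,vyc,nhkfr] -> 5 lines: bcgv cljsg vyc nhkfr cqjvk
Hunk 3: at line 1 remove [vyc] add [nhca] -> 5 lines: bcgv cljsg nhca nhkfr cqjvk
Hunk 4: at line 1 remove [nhca] add [kngl] -> 5 lines: bcgv cljsg kngl nhkfr cqjvk
Hunk 5: at line 1 remove [cljsg,kngl] add [eszu] -> 4 lines: bcgv eszu nhkfr cqjvk
Hunk 6: at line 2 remove [nhkfr] add [ylc,dhbt] -> 5 lines: bcgv eszu ylc dhbt cqjvk
Hunk 7: at line 1 remove [ylc] add [jppsp] -> 5 lines: bcgv eszu jppsp dhbt cqjvk

Answer: bcgv
eszu
jppsp
dhbt
cqjvk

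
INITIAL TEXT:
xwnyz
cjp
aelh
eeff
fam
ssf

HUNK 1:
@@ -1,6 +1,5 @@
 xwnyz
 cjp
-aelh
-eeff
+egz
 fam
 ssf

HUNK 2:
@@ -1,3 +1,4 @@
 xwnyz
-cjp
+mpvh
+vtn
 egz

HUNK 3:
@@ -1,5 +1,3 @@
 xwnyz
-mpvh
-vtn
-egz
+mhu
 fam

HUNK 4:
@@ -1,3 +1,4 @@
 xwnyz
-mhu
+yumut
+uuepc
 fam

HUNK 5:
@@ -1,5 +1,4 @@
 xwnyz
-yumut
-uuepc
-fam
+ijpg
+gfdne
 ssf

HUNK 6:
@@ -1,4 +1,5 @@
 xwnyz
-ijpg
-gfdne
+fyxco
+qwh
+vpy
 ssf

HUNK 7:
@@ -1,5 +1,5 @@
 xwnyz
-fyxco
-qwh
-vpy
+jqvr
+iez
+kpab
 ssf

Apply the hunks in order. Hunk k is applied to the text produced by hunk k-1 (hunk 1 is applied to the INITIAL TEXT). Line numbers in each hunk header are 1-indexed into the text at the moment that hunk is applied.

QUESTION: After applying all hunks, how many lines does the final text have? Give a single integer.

Answer: 5

Derivation:
Hunk 1: at line 1 remove [aelh,eeff] add [egz] -> 5 lines: xwnyz cjp egz fam ssf
Hunk 2: at line 1 remove [cjp] add [mpvh,vtn] -> 6 lines: xwnyz mpvh vtn egz fam ssf
Hunk 3: at line 1 remove [mpvh,vtn,egz] add [mhu] -> 4 lines: xwnyz mhu fam ssf
Hunk 4: at line 1 remove [mhu] add [yumut,uuepc] -> 5 lines: xwnyz yumut uuepc fam ssf
Hunk 5: at line 1 remove [yumut,uuepc,fam] add [ijpg,gfdne] -> 4 lines: xwnyz ijpg gfdne ssf
Hunk 6: at line 1 remove [ijpg,gfdne] add [fyxco,qwh,vpy] -> 5 lines: xwnyz fyxco qwh vpy ssf
Hunk 7: at line 1 remove [fyxco,qwh,vpy] add [jqvr,iez,kpab] -> 5 lines: xwnyz jqvr iez kpab ssf
Final line count: 5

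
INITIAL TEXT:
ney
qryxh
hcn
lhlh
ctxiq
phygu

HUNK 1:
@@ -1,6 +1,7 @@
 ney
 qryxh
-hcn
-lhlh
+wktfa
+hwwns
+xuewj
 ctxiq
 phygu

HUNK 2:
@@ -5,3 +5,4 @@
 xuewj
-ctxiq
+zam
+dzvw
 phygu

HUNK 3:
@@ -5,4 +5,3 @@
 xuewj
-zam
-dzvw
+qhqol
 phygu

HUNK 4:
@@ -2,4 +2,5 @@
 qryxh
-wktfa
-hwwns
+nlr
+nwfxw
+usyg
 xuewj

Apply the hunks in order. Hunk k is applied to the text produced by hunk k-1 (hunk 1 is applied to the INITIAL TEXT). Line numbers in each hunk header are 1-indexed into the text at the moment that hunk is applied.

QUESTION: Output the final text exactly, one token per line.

Hunk 1: at line 1 remove [hcn,lhlh] add [wktfa,hwwns,xuewj] -> 7 lines: ney qryxh wktfa hwwns xuewj ctxiq phygu
Hunk 2: at line 5 remove [ctxiq] add [zam,dzvw] -> 8 lines: ney qryxh wktfa hwwns xuewj zam dzvw phygu
Hunk 3: at line 5 remove [zam,dzvw] add [qhqol] -> 7 lines: ney qryxh wktfa hwwns xuewj qhqol phygu
Hunk 4: at line 2 remove [wktfa,hwwns] add [nlr,nwfxw,usyg] -> 8 lines: ney qryxh nlr nwfxw usyg xuewj qhqol phygu

Answer: ney
qryxh
nlr
nwfxw
usyg
xuewj
qhqol
phygu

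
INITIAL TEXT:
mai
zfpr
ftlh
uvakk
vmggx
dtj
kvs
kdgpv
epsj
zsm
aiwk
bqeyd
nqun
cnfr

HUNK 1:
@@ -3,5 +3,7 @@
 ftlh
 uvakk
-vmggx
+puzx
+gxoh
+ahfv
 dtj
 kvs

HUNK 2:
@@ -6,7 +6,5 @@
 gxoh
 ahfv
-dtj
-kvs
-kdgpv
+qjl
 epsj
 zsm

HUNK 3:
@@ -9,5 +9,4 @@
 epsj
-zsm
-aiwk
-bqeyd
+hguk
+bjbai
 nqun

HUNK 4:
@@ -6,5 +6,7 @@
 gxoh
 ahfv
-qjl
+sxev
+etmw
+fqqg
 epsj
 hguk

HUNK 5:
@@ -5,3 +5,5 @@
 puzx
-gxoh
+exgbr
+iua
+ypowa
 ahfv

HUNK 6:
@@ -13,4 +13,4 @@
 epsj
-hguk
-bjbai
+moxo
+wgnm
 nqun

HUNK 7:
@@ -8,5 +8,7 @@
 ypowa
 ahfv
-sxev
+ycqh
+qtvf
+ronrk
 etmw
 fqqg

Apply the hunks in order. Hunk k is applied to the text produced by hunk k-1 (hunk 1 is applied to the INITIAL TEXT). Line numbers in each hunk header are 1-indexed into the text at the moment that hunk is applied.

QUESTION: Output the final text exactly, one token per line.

Hunk 1: at line 3 remove [vmggx] add [puzx,gxoh,ahfv] -> 16 lines: mai zfpr ftlh uvakk puzx gxoh ahfv dtj kvs kdgpv epsj zsm aiwk bqeyd nqun cnfr
Hunk 2: at line 6 remove [dtj,kvs,kdgpv] add [qjl] -> 14 lines: mai zfpr ftlh uvakk puzx gxoh ahfv qjl epsj zsm aiwk bqeyd nqun cnfr
Hunk 3: at line 9 remove [zsm,aiwk,bqeyd] add [hguk,bjbai] -> 13 lines: mai zfpr ftlh uvakk puzx gxoh ahfv qjl epsj hguk bjbai nqun cnfr
Hunk 4: at line 6 remove [qjl] add [sxev,etmw,fqqg] -> 15 lines: mai zfpr ftlh uvakk puzx gxoh ahfv sxev etmw fqqg epsj hguk bjbai nqun cnfr
Hunk 5: at line 5 remove [gxoh] add [exgbr,iua,ypowa] -> 17 lines: mai zfpr ftlh uvakk puzx exgbr iua ypowa ahfv sxev etmw fqqg epsj hguk bjbai nqun cnfr
Hunk 6: at line 13 remove [hguk,bjbai] add [moxo,wgnm] -> 17 lines: mai zfpr ftlh uvakk puzx exgbr iua ypowa ahfv sxev etmw fqqg epsj moxo wgnm nqun cnfr
Hunk 7: at line 8 remove [sxev] add [ycqh,qtvf,ronrk] -> 19 lines: mai zfpr ftlh uvakk puzx exgbr iua ypowa ahfv ycqh qtvf ronrk etmw fqqg epsj moxo wgnm nqun cnfr

Answer: mai
zfpr
ftlh
uvakk
puzx
exgbr
iua
ypowa
ahfv
ycqh
qtvf
ronrk
etmw
fqqg
epsj
moxo
wgnm
nqun
cnfr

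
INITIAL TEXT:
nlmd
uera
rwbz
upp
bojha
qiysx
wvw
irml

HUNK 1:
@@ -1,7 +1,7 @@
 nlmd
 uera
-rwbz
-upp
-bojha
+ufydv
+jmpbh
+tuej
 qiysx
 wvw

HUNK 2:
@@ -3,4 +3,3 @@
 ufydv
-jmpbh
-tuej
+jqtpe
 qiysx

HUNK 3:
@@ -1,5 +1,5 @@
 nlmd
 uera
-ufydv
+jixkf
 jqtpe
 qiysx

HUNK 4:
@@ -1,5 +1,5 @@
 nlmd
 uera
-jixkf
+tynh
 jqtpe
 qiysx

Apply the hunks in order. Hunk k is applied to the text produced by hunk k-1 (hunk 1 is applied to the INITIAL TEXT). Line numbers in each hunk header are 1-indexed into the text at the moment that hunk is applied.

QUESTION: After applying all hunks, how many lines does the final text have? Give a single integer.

Answer: 7

Derivation:
Hunk 1: at line 1 remove [rwbz,upp,bojha] add [ufydv,jmpbh,tuej] -> 8 lines: nlmd uera ufydv jmpbh tuej qiysx wvw irml
Hunk 2: at line 3 remove [jmpbh,tuej] add [jqtpe] -> 7 lines: nlmd uera ufydv jqtpe qiysx wvw irml
Hunk 3: at line 1 remove [ufydv] add [jixkf] -> 7 lines: nlmd uera jixkf jqtpe qiysx wvw irml
Hunk 4: at line 1 remove [jixkf] add [tynh] -> 7 lines: nlmd uera tynh jqtpe qiysx wvw irml
Final line count: 7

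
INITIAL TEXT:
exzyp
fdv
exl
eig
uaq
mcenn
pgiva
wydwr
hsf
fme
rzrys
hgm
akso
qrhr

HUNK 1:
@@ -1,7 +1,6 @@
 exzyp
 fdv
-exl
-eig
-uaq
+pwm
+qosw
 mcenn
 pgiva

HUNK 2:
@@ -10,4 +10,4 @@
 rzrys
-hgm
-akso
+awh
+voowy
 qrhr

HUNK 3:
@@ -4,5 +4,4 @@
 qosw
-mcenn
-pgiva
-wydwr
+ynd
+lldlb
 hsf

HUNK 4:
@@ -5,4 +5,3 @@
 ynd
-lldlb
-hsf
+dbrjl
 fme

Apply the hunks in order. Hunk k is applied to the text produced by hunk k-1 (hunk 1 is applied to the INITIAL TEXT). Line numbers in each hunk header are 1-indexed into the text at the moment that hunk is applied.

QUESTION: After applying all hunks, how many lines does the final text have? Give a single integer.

Hunk 1: at line 1 remove [exl,eig,uaq] add [pwm,qosw] -> 13 lines: exzyp fdv pwm qosw mcenn pgiva wydwr hsf fme rzrys hgm akso qrhr
Hunk 2: at line 10 remove [hgm,akso] add [awh,voowy] -> 13 lines: exzyp fdv pwm qosw mcenn pgiva wydwr hsf fme rzrys awh voowy qrhr
Hunk 3: at line 4 remove [mcenn,pgiva,wydwr] add [ynd,lldlb] -> 12 lines: exzyp fdv pwm qosw ynd lldlb hsf fme rzrys awh voowy qrhr
Hunk 4: at line 5 remove [lldlb,hsf] add [dbrjl] -> 11 lines: exzyp fdv pwm qosw ynd dbrjl fme rzrys awh voowy qrhr
Final line count: 11

Answer: 11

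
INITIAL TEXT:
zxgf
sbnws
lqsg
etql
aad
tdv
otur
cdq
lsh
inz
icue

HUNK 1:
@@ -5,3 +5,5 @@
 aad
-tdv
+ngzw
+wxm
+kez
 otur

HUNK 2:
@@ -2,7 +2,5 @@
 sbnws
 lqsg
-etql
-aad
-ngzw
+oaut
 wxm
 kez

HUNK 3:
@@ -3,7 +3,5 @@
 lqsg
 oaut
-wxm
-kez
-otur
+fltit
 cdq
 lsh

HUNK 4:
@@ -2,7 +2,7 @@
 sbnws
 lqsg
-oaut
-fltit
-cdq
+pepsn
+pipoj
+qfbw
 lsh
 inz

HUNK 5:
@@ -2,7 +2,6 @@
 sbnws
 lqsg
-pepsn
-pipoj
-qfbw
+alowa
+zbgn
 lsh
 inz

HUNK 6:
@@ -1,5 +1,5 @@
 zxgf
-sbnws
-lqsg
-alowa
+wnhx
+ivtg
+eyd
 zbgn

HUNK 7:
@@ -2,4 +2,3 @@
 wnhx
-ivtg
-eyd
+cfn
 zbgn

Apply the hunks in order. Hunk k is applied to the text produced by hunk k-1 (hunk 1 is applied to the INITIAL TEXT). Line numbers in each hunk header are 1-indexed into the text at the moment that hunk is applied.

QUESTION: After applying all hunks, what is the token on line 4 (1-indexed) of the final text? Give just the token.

Hunk 1: at line 5 remove [tdv] add [ngzw,wxm,kez] -> 13 lines: zxgf sbnws lqsg etql aad ngzw wxm kez otur cdq lsh inz icue
Hunk 2: at line 2 remove [etql,aad,ngzw] add [oaut] -> 11 lines: zxgf sbnws lqsg oaut wxm kez otur cdq lsh inz icue
Hunk 3: at line 3 remove [wxm,kez,otur] add [fltit] -> 9 lines: zxgf sbnws lqsg oaut fltit cdq lsh inz icue
Hunk 4: at line 2 remove [oaut,fltit,cdq] add [pepsn,pipoj,qfbw] -> 9 lines: zxgf sbnws lqsg pepsn pipoj qfbw lsh inz icue
Hunk 5: at line 2 remove [pepsn,pipoj,qfbw] add [alowa,zbgn] -> 8 lines: zxgf sbnws lqsg alowa zbgn lsh inz icue
Hunk 6: at line 1 remove [sbnws,lqsg,alowa] add [wnhx,ivtg,eyd] -> 8 lines: zxgf wnhx ivtg eyd zbgn lsh inz icue
Hunk 7: at line 2 remove [ivtg,eyd] add [cfn] -> 7 lines: zxgf wnhx cfn zbgn lsh inz icue
Final line 4: zbgn

Answer: zbgn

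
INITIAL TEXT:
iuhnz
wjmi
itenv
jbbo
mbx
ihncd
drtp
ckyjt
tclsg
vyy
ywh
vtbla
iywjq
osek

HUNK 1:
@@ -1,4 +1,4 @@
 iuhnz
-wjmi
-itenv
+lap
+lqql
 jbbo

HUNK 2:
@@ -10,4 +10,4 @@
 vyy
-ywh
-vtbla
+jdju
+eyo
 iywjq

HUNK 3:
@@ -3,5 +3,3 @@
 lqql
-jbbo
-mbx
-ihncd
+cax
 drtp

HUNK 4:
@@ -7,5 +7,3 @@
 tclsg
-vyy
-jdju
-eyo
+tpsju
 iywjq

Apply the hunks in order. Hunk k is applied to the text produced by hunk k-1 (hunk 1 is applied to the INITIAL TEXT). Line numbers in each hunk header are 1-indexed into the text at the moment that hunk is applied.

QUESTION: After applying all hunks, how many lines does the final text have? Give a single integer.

Hunk 1: at line 1 remove [wjmi,itenv] add [lap,lqql] -> 14 lines: iuhnz lap lqql jbbo mbx ihncd drtp ckyjt tclsg vyy ywh vtbla iywjq osek
Hunk 2: at line 10 remove [ywh,vtbla] add [jdju,eyo] -> 14 lines: iuhnz lap lqql jbbo mbx ihncd drtp ckyjt tclsg vyy jdju eyo iywjq osek
Hunk 3: at line 3 remove [jbbo,mbx,ihncd] add [cax] -> 12 lines: iuhnz lap lqql cax drtp ckyjt tclsg vyy jdju eyo iywjq osek
Hunk 4: at line 7 remove [vyy,jdju,eyo] add [tpsju] -> 10 lines: iuhnz lap lqql cax drtp ckyjt tclsg tpsju iywjq osek
Final line count: 10

Answer: 10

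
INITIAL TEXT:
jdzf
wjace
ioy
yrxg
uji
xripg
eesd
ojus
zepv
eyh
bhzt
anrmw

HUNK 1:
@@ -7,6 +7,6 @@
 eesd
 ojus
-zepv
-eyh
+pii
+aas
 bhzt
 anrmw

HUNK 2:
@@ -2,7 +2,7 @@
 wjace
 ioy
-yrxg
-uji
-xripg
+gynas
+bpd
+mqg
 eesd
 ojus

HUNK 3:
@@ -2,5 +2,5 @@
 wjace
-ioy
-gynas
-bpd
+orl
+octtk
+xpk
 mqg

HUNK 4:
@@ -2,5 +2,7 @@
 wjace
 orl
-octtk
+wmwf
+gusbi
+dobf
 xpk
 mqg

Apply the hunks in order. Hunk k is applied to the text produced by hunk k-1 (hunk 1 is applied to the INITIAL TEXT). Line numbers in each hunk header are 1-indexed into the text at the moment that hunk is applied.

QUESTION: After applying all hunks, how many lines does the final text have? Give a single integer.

Hunk 1: at line 7 remove [zepv,eyh] add [pii,aas] -> 12 lines: jdzf wjace ioy yrxg uji xripg eesd ojus pii aas bhzt anrmw
Hunk 2: at line 2 remove [yrxg,uji,xripg] add [gynas,bpd,mqg] -> 12 lines: jdzf wjace ioy gynas bpd mqg eesd ojus pii aas bhzt anrmw
Hunk 3: at line 2 remove [ioy,gynas,bpd] add [orl,octtk,xpk] -> 12 lines: jdzf wjace orl octtk xpk mqg eesd ojus pii aas bhzt anrmw
Hunk 4: at line 2 remove [octtk] add [wmwf,gusbi,dobf] -> 14 lines: jdzf wjace orl wmwf gusbi dobf xpk mqg eesd ojus pii aas bhzt anrmw
Final line count: 14

Answer: 14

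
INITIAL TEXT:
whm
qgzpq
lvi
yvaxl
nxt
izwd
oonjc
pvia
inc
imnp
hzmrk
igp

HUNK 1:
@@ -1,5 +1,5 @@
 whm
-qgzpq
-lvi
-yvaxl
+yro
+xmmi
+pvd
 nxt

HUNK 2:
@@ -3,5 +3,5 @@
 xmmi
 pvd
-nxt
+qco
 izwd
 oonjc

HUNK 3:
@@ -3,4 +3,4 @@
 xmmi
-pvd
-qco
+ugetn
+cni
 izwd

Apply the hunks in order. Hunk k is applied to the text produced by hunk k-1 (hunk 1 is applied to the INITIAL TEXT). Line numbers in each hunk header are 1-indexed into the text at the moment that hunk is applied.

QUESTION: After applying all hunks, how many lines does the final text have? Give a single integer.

Hunk 1: at line 1 remove [qgzpq,lvi,yvaxl] add [yro,xmmi,pvd] -> 12 lines: whm yro xmmi pvd nxt izwd oonjc pvia inc imnp hzmrk igp
Hunk 2: at line 3 remove [nxt] add [qco] -> 12 lines: whm yro xmmi pvd qco izwd oonjc pvia inc imnp hzmrk igp
Hunk 3: at line 3 remove [pvd,qco] add [ugetn,cni] -> 12 lines: whm yro xmmi ugetn cni izwd oonjc pvia inc imnp hzmrk igp
Final line count: 12

Answer: 12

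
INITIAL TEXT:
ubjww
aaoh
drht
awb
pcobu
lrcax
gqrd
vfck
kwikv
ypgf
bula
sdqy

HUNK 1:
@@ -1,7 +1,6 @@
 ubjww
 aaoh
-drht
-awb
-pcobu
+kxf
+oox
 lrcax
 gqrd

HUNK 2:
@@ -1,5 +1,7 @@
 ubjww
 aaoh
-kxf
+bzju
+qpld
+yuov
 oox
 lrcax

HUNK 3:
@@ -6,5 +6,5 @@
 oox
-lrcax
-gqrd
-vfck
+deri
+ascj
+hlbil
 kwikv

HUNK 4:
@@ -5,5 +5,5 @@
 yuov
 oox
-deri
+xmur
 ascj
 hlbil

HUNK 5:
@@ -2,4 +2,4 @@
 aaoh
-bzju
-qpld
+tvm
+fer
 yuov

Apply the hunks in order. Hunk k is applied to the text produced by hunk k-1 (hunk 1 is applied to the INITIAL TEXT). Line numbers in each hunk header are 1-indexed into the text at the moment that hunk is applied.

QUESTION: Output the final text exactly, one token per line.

Answer: ubjww
aaoh
tvm
fer
yuov
oox
xmur
ascj
hlbil
kwikv
ypgf
bula
sdqy

Derivation:
Hunk 1: at line 1 remove [drht,awb,pcobu] add [kxf,oox] -> 11 lines: ubjww aaoh kxf oox lrcax gqrd vfck kwikv ypgf bula sdqy
Hunk 2: at line 1 remove [kxf] add [bzju,qpld,yuov] -> 13 lines: ubjww aaoh bzju qpld yuov oox lrcax gqrd vfck kwikv ypgf bula sdqy
Hunk 3: at line 6 remove [lrcax,gqrd,vfck] add [deri,ascj,hlbil] -> 13 lines: ubjww aaoh bzju qpld yuov oox deri ascj hlbil kwikv ypgf bula sdqy
Hunk 4: at line 5 remove [deri] add [xmur] -> 13 lines: ubjww aaoh bzju qpld yuov oox xmur ascj hlbil kwikv ypgf bula sdqy
Hunk 5: at line 2 remove [bzju,qpld] add [tvm,fer] -> 13 lines: ubjww aaoh tvm fer yuov oox xmur ascj hlbil kwikv ypgf bula sdqy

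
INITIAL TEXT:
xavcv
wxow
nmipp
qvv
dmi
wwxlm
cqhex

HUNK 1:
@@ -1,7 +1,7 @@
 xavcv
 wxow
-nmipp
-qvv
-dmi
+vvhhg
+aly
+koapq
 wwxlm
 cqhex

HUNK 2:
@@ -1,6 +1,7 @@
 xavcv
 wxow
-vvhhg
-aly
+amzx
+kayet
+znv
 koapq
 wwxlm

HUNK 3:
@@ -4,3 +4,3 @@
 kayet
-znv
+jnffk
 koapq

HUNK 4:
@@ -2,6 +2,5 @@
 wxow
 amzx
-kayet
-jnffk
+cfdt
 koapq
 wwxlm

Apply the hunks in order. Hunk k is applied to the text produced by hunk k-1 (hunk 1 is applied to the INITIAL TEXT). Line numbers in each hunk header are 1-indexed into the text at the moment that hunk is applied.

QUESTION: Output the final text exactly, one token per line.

Answer: xavcv
wxow
amzx
cfdt
koapq
wwxlm
cqhex

Derivation:
Hunk 1: at line 1 remove [nmipp,qvv,dmi] add [vvhhg,aly,koapq] -> 7 lines: xavcv wxow vvhhg aly koapq wwxlm cqhex
Hunk 2: at line 1 remove [vvhhg,aly] add [amzx,kayet,znv] -> 8 lines: xavcv wxow amzx kayet znv koapq wwxlm cqhex
Hunk 3: at line 4 remove [znv] add [jnffk] -> 8 lines: xavcv wxow amzx kayet jnffk koapq wwxlm cqhex
Hunk 4: at line 2 remove [kayet,jnffk] add [cfdt] -> 7 lines: xavcv wxow amzx cfdt koapq wwxlm cqhex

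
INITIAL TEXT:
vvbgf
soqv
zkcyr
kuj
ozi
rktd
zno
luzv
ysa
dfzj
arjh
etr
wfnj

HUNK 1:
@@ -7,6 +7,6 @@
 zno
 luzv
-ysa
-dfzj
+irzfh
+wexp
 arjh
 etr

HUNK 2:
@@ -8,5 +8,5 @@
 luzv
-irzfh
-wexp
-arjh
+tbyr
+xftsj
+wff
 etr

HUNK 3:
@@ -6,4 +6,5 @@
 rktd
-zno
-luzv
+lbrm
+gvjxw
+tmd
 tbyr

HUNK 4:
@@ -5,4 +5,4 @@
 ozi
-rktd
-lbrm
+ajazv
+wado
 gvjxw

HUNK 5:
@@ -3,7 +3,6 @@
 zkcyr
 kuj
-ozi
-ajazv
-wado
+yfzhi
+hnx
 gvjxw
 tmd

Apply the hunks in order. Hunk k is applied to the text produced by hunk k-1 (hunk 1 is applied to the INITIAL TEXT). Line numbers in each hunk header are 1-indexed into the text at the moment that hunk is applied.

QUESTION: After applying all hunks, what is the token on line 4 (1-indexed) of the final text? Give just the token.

Hunk 1: at line 7 remove [ysa,dfzj] add [irzfh,wexp] -> 13 lines: vvbgf soqv zkcyr kuj ozi rktd zno luzv irzfh wexp arjh etr wfnj
Hunk 2: at line 8 remove [irzfh,wexp,arjh] add [tbyr,xftsj,wff] -> 13 lines: vvbgf soqv zkcyr kuj ozi rktd zno luzv tbyr xftsj wff etr wfnj
Hunk 3: at line 6 remove [zno,luzv] add [lbrm,gvjxw,tmd] -> 14 lines: vvbgf soqv zkcyr kuj ozi rktd lbrm gvjxw tmd tbyr xftsj wff etr wfnj
Hunk 4: at line 5 remove [rktd,lbrm] add [ajazv,wado] -> 14 lines: vvbgf soqv zkcyr kuj ozi ajazv wado gvjxw tmd tbyr xftsj wff etr wfnj
Hunk 5: at line 3 remove [ozi,ajazv,wado] add [yfzhi,hnx] -> 13 lines: vvbgf soqv zkcyr kuj yfzhi hnx gvjxw tmd tbyr xftsj wff etr wfnj
Final line 4: kuj

Answer: kuj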